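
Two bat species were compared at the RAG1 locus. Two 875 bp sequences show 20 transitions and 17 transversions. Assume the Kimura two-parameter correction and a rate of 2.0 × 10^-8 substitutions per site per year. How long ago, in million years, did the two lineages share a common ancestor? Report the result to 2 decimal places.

P = 20/875 ≈ 0.022857 and Q = 17/875 ≈ 0.019429.
Under the Kimura two-parameter model, d = −½ ln(1 − 2P − Q) − ¼ ln(1 − 2Q).
1 − 2P − Q = 0.934857, giving −½ ln(0.934857) = 0.033681.
1 − 2Q = 0.961142, giving −¼ ln(0.961142) = 0.009908.
d = 0.033681 + 0.009908 = 0.043589.
Under a molecular clock d = 2μt, so t = d/(2μ) = 0.043589 / (2 × 2.0 × 10^-8) = 1.09 million years.

1.09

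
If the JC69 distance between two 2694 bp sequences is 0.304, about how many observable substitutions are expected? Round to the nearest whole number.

673

Invert JC69: p = (3/4)(1 − e^(−4d/3)) = 0.75 × (1 − e^(-0.405333)) = 0.75 × (1 − 0.666755) = 0.249934.
Expected differing sites = pL ≈ 0.249934 × 2694 = 673.322196 ≈ 673.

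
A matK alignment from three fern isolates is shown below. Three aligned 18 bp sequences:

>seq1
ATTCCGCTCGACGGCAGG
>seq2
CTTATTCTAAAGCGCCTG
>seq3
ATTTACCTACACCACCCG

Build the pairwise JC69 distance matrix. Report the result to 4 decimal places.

d(seq1,seq2) = 1.0124, d(seq1,seq3) = 0.8240, d(seq2,seq3) = 0.6735

seq1–seq2: 10/18 sites differ → p ≈ 0.555556, d = −0.75 ln(1 − 0.740741) = 1.012446 ≈ 1.0124.
seq1–seq3: 9/18 sites differ → p = 0.5, d = −0.75 ln(1 − 0.666667) = 0.823960 ≈ 0.8240.
seq2–seq3: 8/18 sites differ → p ≈ 0.444444, d = −0.75 ln(1 − 0.592592) = 0.673455 ≈ 0.6735.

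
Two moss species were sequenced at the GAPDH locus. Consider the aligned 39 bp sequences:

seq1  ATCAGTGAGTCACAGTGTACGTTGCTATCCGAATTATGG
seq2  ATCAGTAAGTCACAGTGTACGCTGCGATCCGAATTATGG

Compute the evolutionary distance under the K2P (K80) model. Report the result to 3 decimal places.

0.082

Of 39 sites, 2 differences are transitions and 1 are transversions, so P = 2/39 ≈ 0.051282 and Q = 1/39 ≈ 0.025641.
Under the Kimura two-parameter model, d = −½ ln(1 − 2P − Q) − ¼ ln(1 − 2Q).
1 − 2P − Q = 0.871795, giving −½ ln(0.871795) = 0.068600.
1 − 2Q = 0.948718, giving −¼ ln(0.948718) = 0.013161.
d = 0.068600 + 0.013161 = 0.081761.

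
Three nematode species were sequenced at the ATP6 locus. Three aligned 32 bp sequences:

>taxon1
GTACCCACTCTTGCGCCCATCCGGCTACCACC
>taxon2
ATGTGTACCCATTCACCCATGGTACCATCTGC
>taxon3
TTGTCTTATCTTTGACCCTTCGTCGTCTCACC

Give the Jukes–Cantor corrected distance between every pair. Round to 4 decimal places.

taxon1–taxon2: 17/32 sites differ → p = 0.53125, d = −0.75 ln(1 − 0.708333) = 0.924107 ≈ 0.9241.
taxon1–taxon3: 16/32 sites differ → p = 0.5, d = −0.75 ln(1 − 0.666667) = 0.823960 ≈ 0.8240.
taxon2–taxon3: 15/32 sites differ → p = 0.46875, d = −0.75 ln(1 − 0.625) = 0.735622 ≈ 0.7356.

d(taxon1,taxon2) = 0.9241, d(taxon1,taxon3) = 0.8240, d(taxon2,taxon3) = 0.7356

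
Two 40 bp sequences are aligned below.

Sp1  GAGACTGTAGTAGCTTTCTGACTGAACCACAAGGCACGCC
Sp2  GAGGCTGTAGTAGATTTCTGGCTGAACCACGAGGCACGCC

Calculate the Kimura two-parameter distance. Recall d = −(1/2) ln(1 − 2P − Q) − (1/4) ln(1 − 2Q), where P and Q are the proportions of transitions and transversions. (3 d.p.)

Of 40 sites, 3 differences are transitions and 1 are transversions, so P = 3/40 = 0.075 and Q = 1/40 = 0.025.
Under the Kimura two-parameter model, d = −½ ln(1 − 2P − Q) − ¼ ln(1 − 2Q).
1 − 2P − Q = 0.825, giving −½ ln(0.825) = 0.096186.
1 − 2Q = 0.95, giving −¼ ln(0.95) = 0.012823.
d = 0.096186 + 0.012823 = 0.109009.

0.109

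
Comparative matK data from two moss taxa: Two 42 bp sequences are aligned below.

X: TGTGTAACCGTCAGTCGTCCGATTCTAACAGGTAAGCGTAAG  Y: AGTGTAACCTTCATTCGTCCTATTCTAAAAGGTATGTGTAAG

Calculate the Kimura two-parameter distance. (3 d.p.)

Of 42 sites, 1 differences are transitions and 6 are transversions, so P = 1/42 ≈ 0.02381 and Q = 6/42 ≈ 0.142857.
Under the Kimura two-parameter model, d = −½ ln(1 − 2P − Q) − ¼ ln(1 − 2Q).
1 − 2P − Q = 0.809523, giving −½ ln(0.809523) = 0.105655.
1 − 2Q = 0.714286, giving −¼ ln(0.714286) = 0.084118.
d = 0.105655 + 0.084118 = 0.189773.

0.190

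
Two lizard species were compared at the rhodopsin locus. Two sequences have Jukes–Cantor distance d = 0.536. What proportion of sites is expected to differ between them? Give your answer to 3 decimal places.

p = (3/4)(1 − e^(−4d/3)) = 0.75 × (1 − e^(-0.714667)) = 0.75 × (1 − 0.489355) = 0.382984.

0.383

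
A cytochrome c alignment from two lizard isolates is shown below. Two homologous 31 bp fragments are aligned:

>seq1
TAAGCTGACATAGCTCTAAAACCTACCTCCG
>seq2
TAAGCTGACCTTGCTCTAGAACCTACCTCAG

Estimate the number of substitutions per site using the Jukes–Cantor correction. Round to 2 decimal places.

0.14

The sequences differ at 4 of 31 sites (10, 12, 19, 30), so p = 4/31 ≈ 0.129032.
d = −(3/4) ln(1 − 4p/3) = −0.75 ln(1 − 0.172043) = −0.75 ln(0.827957)
  = −0.75 × (-0.188794) = 0.141596 substitutions/site.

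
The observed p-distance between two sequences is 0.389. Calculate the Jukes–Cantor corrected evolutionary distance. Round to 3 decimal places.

d = −(3/4) ln(1 − 4p/3) = −0.75 ln(1 − 0.518667) = −0.75 ln(0.481333)
  = −0.75 × (-0.731196) = 0.548397 substitutions/site.

0.548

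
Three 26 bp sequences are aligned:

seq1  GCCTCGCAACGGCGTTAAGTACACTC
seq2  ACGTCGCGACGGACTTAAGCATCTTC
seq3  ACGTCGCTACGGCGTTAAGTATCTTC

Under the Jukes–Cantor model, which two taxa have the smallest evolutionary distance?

seq2 and seq3

seq1–seq2: 9/26 differ, p = 0.346, d = 0.464.
seq1–seq3: 6/26 differ, p = 0.231, d = 0.276.
seq2–seq3: 4/26 differ, p = 0.154, d = 0.172.
The smallest distance is between seq2 and seq3.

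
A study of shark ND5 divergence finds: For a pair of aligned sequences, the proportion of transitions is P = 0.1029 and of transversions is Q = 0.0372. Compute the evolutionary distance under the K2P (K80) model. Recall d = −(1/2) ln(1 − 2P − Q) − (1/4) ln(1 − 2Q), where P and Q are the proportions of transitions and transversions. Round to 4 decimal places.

Under the Kimura two-parameter model, d = −½ ln(1 − 2P − Q) − ¼ ln(1 − 2Q).
1 − 2P − Q = 0.757, giving −½ ln(0.757) = 0.139196.
1 − 2Q = 0.9256, giving −¼ ln(0.9256) = 0.019328.
d = 0.139196 + 0.019328 = 0.158524.

0.1585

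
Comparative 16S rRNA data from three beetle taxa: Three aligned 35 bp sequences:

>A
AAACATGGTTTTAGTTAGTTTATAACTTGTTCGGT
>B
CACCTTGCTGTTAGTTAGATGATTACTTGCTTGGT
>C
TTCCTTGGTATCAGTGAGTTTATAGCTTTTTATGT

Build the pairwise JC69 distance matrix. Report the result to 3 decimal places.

d(A,B) = 0.360, d(A,C) = 0.407, d(B,C) = 0.572

A–B: 10/35 sites differ → p ≈ 0.285714, d = −0.75 ln(1 − 0.380952) = 0.359679 ≈ 0.360.
A–C: 11/35 sites differ → p ≈ 0.314286, d = −0.75 ln(1 − 0.419048) = 0.407315 ≈ 0.407.
B–C: 14/35 sites differ → p = 0.4, d = −0.75 ln(1 − 0.533333) = 0.571605 ≈ 0.572.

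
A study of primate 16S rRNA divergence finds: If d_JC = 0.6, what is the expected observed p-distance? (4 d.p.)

0.4130

p = (3/4)(1 − e^(−4d/3)) = 0.75 × (1 − e^(-0.8)) = 0.75 × (1 − 0.449329) = 0.413003.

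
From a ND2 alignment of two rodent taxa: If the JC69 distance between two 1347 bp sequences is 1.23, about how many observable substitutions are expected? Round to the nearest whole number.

Invert JC69: p = (3/4)(1 − e^(−4d/3)) = 0.75 × (1 − e^(-1.64)) = 0.75 × (1 − 0.193980) = 0.604515.
Expected differing sites = pL ≈ 0.604515 × 1347 = 814.281705 ≈ 814.

814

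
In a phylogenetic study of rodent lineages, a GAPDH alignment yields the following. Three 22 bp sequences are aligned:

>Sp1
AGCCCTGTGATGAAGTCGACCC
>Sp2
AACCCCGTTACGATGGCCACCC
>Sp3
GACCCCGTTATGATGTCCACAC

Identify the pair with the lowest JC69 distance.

Sp1–Sp2: 7/22 differ, p = 0.318, d = 0.414.
Sp1–Sp3: 7/22 differ, p = 0.318, d = 0.414.
Sp2–Sp3: 4/22 differ, p = 0.182, d = 0.208.
The smallest distance is between Sp2 and Sp3.

Sp2 and Sp3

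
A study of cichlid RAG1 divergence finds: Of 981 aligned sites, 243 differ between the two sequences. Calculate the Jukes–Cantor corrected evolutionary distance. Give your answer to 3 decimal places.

0.301

p = 243/981 ≈ 0.247706.
d = −(3/4) ln(1 − 4p/3) = −0.75 ln(1 − 0.330275) = −0.75 ln(0.669725)
  = −0.75 × (-0.400888) = 0.300666 substitutions/site.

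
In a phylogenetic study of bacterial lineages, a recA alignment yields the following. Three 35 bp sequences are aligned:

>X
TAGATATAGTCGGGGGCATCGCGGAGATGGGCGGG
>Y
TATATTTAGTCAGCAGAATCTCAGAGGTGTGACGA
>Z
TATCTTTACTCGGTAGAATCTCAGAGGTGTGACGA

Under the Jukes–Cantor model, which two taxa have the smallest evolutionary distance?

Y and Z

X–Y: 13/35 differ, p = 0.371, d = 0.513.
X–Z: 14/35 differ, p = 0.400, d = 0.572.
Y–Z: 4/35 differ, p = 0.114, d = 0.124.
The smallest distance is between Y and Z.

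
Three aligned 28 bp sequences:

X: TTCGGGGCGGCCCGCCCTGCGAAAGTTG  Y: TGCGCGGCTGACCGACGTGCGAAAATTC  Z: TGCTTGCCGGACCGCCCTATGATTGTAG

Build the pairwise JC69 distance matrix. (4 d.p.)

d(X,Y) = 0.3597, d(X,Z) = 0.4850, d(Y,Z) = 0.7238

X–Y: 8/28 sites differ → p ≈ 0.285714, d = −0.75 ln(1 − 0.380952) = 0.359679 ≈ 0.3597.
X–Z: 10/28 sites differ → p ≈ 0.357143, d = −0.75 ln(1 − 0.476191) = 0.484971 ≈ 0.4850.
Y–Z: 13/28 sites differ → p ≈ 0.464286, d = −0.75 ln(1 − 0.619048) = 0.723811 ≈ 0.7238.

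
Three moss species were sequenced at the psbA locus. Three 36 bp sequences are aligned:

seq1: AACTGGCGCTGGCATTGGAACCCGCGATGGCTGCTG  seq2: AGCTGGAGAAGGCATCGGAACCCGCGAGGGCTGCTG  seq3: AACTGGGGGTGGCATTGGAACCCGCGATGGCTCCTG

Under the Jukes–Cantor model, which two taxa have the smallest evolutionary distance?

seq1 and seq3

seq1–seq2: 6/36 differ, p = 0.167, d = 0.188.
seq1–seq3: 3/36 differ, p = 0.083, d = 0.088.
seq2–seq3: 7/36 differ, p = 0.194, d = 0.225.
The smallest distance is between seq1 and seq3.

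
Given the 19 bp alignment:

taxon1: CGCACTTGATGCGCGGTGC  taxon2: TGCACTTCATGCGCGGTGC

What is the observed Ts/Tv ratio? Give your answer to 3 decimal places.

Transitions are A↔G and C↔T; transversions are all other mismatches.
Transitions: 1. Transversions: 1.
R = 1/1 = 1.000.

1.000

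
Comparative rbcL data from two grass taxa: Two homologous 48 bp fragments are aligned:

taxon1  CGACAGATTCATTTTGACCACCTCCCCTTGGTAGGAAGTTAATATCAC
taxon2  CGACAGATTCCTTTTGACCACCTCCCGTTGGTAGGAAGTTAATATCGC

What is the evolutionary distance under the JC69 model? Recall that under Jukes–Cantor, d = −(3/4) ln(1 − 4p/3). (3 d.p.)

The sequences differ at 3 of 48 sites (11, 27, 47), so p = 3/48 = 0.0625.
d = −(3/4) ln(1 − 4p/3) = −0.75 ln(1 − 0.083333) = −0.75 ln(0.916667)
  = −0.75 × (-0.087011) = 0.065258 substitutions/site.

0.065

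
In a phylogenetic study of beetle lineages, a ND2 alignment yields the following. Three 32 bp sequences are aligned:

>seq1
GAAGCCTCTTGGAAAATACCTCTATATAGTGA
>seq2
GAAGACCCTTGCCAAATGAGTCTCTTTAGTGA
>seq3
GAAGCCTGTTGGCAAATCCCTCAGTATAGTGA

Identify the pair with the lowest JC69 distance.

seq1 and seq3

seq1–seq2: 9/32 differ, p = 0.281, d = 0.353.
seq1–seq3: 5/32 differ, p = 0.156, d = 0.175.
seq2–seq3: 10/32 differ, p = 0.313, d = 0.404.
The smallest distance is between seq1 and seq3.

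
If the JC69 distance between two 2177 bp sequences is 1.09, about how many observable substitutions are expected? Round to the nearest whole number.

Invert JC69: p = (3/4)(1 − e^(−4d/3)) = 0.75 × (1 − e^(-1.453333)) = 0.75 × (1 − 0.233790) = 0.574658.
Expected differing sites = pL ≈ 0.574658 × 2177 = 1251.030466 ≈ 1251.

1251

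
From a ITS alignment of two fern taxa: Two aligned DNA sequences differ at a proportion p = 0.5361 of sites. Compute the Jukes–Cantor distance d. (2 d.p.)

d = −(3/4) ln(1 − 4p/3) = −0.75 ln(1 − 0.7148) = −0.75 ln(0.2852)
  = −0.75 × (-1.254565) = 0.940924 substitutions/site.

0.94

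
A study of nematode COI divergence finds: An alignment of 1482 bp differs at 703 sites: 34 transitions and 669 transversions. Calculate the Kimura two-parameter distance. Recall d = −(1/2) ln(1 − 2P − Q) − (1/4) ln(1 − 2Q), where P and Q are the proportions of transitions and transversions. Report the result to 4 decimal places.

P = 34/1482 ≈ 0.022942 and Q = 669/1482 ≈ 0.451417.
Under the Kimura two-parameter model, d = −½ ln(1 − 2P − Q) − ¼ ln(1 − 2Q).
1 − 2P − Q = 0.502699, giving −½ ln(0.502699) = 0.343882.
1 − 2Q = 0.097166, giving −¼ ln(0.097166) = 0.582834.
d = 0.343882 + 0.582834 = 0.926716.

0.9267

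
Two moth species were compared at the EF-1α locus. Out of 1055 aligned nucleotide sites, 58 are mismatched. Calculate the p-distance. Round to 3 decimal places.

p = 58/1055 = 0.054976… ≈ 0.055 (to 3 d.p.).

0.055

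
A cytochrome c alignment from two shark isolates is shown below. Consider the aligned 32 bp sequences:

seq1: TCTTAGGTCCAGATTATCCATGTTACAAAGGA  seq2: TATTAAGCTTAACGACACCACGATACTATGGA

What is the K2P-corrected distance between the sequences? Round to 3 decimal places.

0.741

Of 32 sites, 6 differences are transitions and 9 are transversions, so P = 6/32 = 0.1875 and Q = 9/32 = 0.28125.
Under the Kimura two-parameter model, d = −½ ln(1 − 2P − Q) − ¼ ln(1 − 2Q).
1 − 2P − Q = 0.34375, giving −½ ln(0.34375) = 0.533920.
1 − 2Q = 0.4375, giving −¼ ln(0.4375) = 0.206670.
d = 0.533920 + 0.206670 = 0.740590.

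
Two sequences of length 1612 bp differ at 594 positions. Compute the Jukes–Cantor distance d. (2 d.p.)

0.51

p = 594/1612 ≈ 0.368486.
d = −(3/4) ln(1 − 4p/3) = −0.75 ln(1 − 0.491315) = −0.75 ln(0.508685)
  = −0.75 × (-0.675926) = 0.506945 substitutions/site.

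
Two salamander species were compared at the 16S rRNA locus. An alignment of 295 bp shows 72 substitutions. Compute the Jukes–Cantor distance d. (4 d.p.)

0.2953

p = 72/295 ≈ 0.244068.
d = −(3/4) ln(1 − 4p/3) = −0.75 ln(1 − 0.325424) = −0.75 ln(0.674576)
  = −0.75 × (-0.393671) = 0.295253 substitutions/site.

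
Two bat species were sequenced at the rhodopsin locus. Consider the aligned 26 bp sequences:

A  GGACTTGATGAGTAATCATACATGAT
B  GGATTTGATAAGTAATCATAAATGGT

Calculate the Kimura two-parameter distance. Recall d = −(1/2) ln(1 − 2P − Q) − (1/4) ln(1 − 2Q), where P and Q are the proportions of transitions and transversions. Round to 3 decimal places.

0.177

Of 26 sites, 3 differences are transitions and 1 are transversions, so P = 3/26 ≈ 0.115385 and Q = 1/26 ≈ 0.038462.
Under the Kimura two-parameter model, d = −½ ln(1 − 2P − Q) − ¼ ln(1 − 2Q).
1 − 2P − Q = 0.730768, giving −½ ln(0.730768) = 0.156830.
1 − 2Q = 0.923076, giving −¼ ln(0.923076) = 0.020011.
d = 0.156830 + 0.020011 = 0.176841.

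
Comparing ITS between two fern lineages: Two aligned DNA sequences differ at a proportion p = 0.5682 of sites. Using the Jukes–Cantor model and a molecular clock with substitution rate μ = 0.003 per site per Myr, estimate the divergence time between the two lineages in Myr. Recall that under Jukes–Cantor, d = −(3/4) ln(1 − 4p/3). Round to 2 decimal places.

177.15

d = −(3/4) ln(1 − 4p/3) = −0.75 ln(1 − 0.7576) = −0.75 ln(0.2424)
  = −0.75 × (-1.417166) = 1.062875 substitutions/site.
Under a molecular clock d = 2μt, so t = d/(2μ) = 1.062875 / (2 × 0.003) = 177.15 Myr.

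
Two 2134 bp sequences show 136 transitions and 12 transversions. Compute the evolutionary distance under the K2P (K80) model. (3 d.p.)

0.074

P = 136/2134 ≈ 0.06373 and Q = 12/2134 ≈ 0.005623.
Under the Kimura two-parameter model, d = −½ ln(1 − 2P − Q) − ¼ ln(1 − 2Q).
1 − 2P − Q = 0.866917, giving −½ ln(0.866917) = 0.071406.
1 − 2Q = 0.988754, giving −¼ ln(0.988754) = 0.002827.
d = 0.071406 + 0.002827 = 0.074233.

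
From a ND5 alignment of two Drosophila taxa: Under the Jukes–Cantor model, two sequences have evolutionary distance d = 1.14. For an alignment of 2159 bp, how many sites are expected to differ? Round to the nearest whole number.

1265

Invert JC69: p = (3/4)(1 − e^(−4d/3)) = 0.75 × (1 − e^(-1.52)) = 0.75 × (1 − 0.218712) = 0.585966.
Expected differing sites = pL ≈ 0.585966 × 2159 = 1265.100594 ≈ 1265.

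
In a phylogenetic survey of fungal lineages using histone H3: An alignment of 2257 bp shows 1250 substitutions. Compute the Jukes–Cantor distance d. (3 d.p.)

p = 1250/2257 ≈ 0.553833.
d = −(3/4) ln(1 − 4p/3) = −0.75 ln(1 − 0.738444) = −0.75 ln(0.261556)
  = −0.75 × (-1.341107) = 1.005830 substitutions/site.

1.006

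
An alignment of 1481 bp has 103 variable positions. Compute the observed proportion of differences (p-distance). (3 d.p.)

0.070

p = 103/1481 = 0.069547… ≈ 0.070 (to 3 d.p.).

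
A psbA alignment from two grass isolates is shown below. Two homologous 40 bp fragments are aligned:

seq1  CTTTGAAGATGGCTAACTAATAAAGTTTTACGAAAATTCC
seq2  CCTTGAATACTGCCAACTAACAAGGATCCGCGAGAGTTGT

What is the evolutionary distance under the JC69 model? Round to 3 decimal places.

0.520

The sequences differ at 15 of 40 sites, so p = 15/40 = 0.375.
d = −(3/4) ln(1 − 4p/3) = −0.75 ln(1 − 0.5) = −0.75 ln(0.5)
  = −0.75 × (-0.693147) = 0.519860 substitutions/site.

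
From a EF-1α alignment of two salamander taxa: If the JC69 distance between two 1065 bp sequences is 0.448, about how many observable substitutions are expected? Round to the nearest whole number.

359

Invert JC69: p = (3/4)(1 − e^(−4d/3)) = 0.75 × (1 − e^(-0.597333)) = 0.75 × (1 − 0.550277) = 0.337292.
Expected differing sites = pL ≈ 0.337292 × 1065 = 359.21598 ≈ 359.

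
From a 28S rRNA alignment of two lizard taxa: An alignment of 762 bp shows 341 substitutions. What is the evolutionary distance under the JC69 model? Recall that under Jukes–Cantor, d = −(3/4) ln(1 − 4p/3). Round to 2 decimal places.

0.68

p = 341/762 ≈ 0.447507.
d = −(3/4) ln(1 − 4p/3) = −0.75 ln(1 − 0.596676) = −0.75 ln(0.403324)
  = −0.75 × (-0.908015) = 0.681011 substitutions/site.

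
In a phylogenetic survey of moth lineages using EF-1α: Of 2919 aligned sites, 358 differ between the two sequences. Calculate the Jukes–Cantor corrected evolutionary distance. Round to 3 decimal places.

p = 358/2919 ≈ 0.122645.
d = −(3/4) ln(1 − 4p/3) = −0.75 ln(1 − 0.163527) = −0.75 ln(0.836473)
  = −0.75 × (-0.178561) = 0.133921 substitutions/site.

0.134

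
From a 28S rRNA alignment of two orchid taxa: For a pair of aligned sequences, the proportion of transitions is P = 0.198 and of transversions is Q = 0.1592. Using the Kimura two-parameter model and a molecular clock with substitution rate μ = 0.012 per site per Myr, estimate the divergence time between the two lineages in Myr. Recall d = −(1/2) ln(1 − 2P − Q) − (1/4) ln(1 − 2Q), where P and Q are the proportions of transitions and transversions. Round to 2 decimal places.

Under the Kimura two-parameter model, d = −½ ln(1 − 2P − Q) − ¼ ln(1 − 2Q).
1 − 2P − Q = 0.4448, giving −½ ln(0.4448) = 0.405065.
1 − 2Q = 0.6816, giving −¼ ln(0.6816) = 0.095828.
d = 0.405065 + 0.095828 = 0.500893.
Under a molecular clock d = 2μt, so t = d/(2μ) = 0.500893 / (2 × 0.012) = 20.87 Myr.

20.87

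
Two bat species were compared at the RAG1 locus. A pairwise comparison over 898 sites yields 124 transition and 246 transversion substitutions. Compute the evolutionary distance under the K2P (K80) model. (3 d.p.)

0.598

P = 124/898 ≈ 0.138085 and Q = 246/898 ≈ 0.273942.
Under the Kimura two-parameter model, d = −½ ln(1 − 2P − Q) − ¼ ln(1 − 2Q).
1 − 2P − Q = 0.449888, giving −½ ln(0.449888) = 0.399378.
1 − 2Q = 0.452116, giving −¼ ln(0.452116) = 0.198454.
d = 0.399378 + 0.198454 = 0.597832.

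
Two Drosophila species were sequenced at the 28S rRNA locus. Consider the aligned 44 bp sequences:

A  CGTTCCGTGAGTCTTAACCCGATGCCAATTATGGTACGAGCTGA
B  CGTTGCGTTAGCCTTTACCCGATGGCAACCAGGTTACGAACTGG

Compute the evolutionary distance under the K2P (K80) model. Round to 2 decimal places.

0.31

Of 44 sites, 5 differences are transitions and 6 are transversions, so P = 5/44 ≈ 0.113636 and Q = 6/44 ≈ 0.136364.
Under the Kimura two-parameter model, d = −½ ln(1 − 2P − Q) − ¼ ln(1 − 2Q).
1 − 2P − Q = 0.636364, giving −½ ln(0.636364) = 0.225992.
1 − 2Q = 0.727272, giving −¼ ln(0.727272) = 0.079614.
d = 0.225992 + 0.079614 = 0.305606.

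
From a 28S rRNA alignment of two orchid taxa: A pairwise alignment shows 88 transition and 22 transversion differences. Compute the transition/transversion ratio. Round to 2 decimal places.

4.00

R = 88/22 = 4.00.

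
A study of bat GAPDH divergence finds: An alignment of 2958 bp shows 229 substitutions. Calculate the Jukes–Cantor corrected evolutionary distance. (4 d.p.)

p = 229/2958 ≈ 0.077417.
d = −(3/4) ln(1 − 4p/3) = −0.75 ln(1 − 0.103223) = −0.75 ln(0.896777)
  = −0.75 × (-0.108948) = 0.081711 substitutions/site.

0.0817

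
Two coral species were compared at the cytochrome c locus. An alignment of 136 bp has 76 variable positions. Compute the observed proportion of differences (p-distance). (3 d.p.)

0.559

p = 76/136 = 0.558823… ≈ 0.559 (to 3 d.p.).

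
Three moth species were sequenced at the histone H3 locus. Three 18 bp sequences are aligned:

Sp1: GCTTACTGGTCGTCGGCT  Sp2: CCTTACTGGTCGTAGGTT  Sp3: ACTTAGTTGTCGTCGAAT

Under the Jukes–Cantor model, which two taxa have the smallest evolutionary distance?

Sp1 and Sp2

Sp1–Sp2: 3/18 differ, p = 0.167, d = 0.188.
Sp1–Sp3: 5/18 differ, p = 0.278, d = 0.347.
Sp2–Sp3: 6/18 differ, p = 0.333, d = 0.441.
The smallest distance is between Sp1 and Sp2.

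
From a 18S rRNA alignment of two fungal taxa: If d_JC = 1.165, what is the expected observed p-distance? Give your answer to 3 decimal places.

p = (3/4)(1 − e^(−4d/3)) = 0.75 × (1 − e^(-1.553333)) = 0.75 × (1 − 0.211542) = 0.591344.

0.591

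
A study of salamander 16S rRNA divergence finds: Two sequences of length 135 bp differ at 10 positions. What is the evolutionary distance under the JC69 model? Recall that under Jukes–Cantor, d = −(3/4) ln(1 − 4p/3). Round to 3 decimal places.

p = 10/135 ≈ 0.074074.
d = −(3/4) ln(1 − 4p/3) = −0.75 ln(1 − 0.098765) = −0.75 ln(0.901235)
  = −0.75 × (-0.103989) = 0.077992 substitutions/site.

0.078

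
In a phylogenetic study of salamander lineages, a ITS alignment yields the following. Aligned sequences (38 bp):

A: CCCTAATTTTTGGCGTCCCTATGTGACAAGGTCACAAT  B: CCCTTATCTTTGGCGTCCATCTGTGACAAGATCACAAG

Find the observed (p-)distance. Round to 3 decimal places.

The sequences differ at 6 of 38 positions (sites 5, 8, 19, 21, 31, 38).
p = 6/38 = 0.157894… ≈ 0.158 (to 3 d.p.).

0.158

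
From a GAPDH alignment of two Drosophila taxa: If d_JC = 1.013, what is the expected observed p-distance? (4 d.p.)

0.5557

p = (3/4)(1 − e^(−4d/3)) = 0.75 × (1 − e^(-1.350667)) = 0.75 × (1 − 0.259067) = 0.555700.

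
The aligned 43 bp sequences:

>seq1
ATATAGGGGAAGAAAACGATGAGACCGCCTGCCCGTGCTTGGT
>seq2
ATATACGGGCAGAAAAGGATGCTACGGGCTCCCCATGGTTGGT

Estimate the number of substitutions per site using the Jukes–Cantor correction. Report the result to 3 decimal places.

0.278

The sequences differ at 10 of 43 sites (6, 10, 17, 22, 23, 26, 28, 31, 35, 38), so p = 10/43 ≈ 0.232558.
d = −(3/4) ln(1 − 4p/3) = −0.75 ln(1 − 0.310077) = −0.75 ln(0.689923)
  = −0.75 × (-0.371175) = 0.278381 substitutions/site.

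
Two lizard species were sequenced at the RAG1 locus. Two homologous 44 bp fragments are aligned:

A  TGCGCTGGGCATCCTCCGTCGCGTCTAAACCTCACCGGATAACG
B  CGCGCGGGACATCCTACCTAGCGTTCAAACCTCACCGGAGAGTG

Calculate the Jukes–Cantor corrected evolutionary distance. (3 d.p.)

0.304

The sequences differ at 11 of 44 sites, so p = 11/44 = 0.25.
d = −(3/4) ln(1 − 4p/3) = −0.75 ln(1 − 0.333333) = −0.75 ln(0.666667)
  = −0.75 × (-0.405465) = 0.304099 substitutions/site.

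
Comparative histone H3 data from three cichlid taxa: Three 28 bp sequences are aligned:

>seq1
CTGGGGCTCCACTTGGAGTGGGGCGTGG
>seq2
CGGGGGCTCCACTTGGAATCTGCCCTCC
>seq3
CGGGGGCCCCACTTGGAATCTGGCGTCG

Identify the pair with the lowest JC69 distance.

seq1–seq2: 8/28 differ, p = 0.286, d = 0.360.
seq1–seq3: 6/28 differ, p = 0.214, d = 0.252.
seq2–seq3: 4/28 differ, p = 0.143, d = 0.158.
The smallest distance is between seq2 and seq3.

seq2 and seq3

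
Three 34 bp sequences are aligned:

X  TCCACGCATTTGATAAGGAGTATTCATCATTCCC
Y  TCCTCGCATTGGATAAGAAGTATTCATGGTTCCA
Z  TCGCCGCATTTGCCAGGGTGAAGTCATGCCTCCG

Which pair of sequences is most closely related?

X and Y

X–Y: 6/34 differ, p = 0.176, d = 0.201.
X–Z: 12/34 differ, p = 0.353, d = 0.477.
Y–Z: 13/34 differ, p = 0.382, d = 0.535.
The smallest distance is between X and Y.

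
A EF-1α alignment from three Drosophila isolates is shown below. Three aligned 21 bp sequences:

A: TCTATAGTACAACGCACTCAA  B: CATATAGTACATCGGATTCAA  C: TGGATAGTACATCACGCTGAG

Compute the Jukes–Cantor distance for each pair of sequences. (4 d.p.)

A–B: 5/21 sites differ → p ≈ 0.238095, d = −0.75 ln(1 − 0.31746) = 0.286451 ≈ 0.2865.
A–C: 7/21 sites differ → p ≈ 0.333333, d = −0.75 ln(1 − 0.444444) = 0.440839 ≈ 0.4408.
B–C: 9/21 sites differ → p ≈ 0.428571, d = −0.75 ln(1 − 0.571428) = 0.635472 ≈ 0.6355.

d(A,B) = 0.2865, d(A,C) = 0.4408, d(B,C) = 0.6355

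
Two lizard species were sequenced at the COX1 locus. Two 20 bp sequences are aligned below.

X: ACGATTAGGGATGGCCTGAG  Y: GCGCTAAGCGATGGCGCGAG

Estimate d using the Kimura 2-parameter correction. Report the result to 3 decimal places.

0.383

Of 20 sites, 2 differences are transitions and 4 are transversions, so P = 2/20 = 0.1 and Q = 4/20 = 0.2.
Under the Kimura two-parameter model, d = −½ ln(1 − 2P − Q) − ¼ ln(1 − 2Q).
1 − 2P − Q = 0.6, giving −½ ln(0.6) = 0.255413.
1 − 2Q = 0.6, giving −¼ ln(0.6) = 0.127706.
d = 0.255413 + 0.127706 = 0.383119.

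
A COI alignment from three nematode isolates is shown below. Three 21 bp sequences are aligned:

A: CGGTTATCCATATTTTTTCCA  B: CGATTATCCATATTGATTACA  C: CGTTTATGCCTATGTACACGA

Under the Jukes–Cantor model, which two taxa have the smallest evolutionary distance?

A and B

A–B: 4/21 differ, p = 0.190, d = 0.220.
A–C: 8/21 differ, p = 0.381, d = 0.532.
B–C: 9/21 differ, p = 0.429, d = 0.635.
The smallest distance is between A and B.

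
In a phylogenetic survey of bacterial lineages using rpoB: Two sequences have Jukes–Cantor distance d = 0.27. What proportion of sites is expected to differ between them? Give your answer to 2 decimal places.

0.23

p = (3/4)(1 − e^(−4d/3)) = 0.75 × (1 − e^(-0.36)) = 0.75 × (1 − 0.697676) = 0.226743.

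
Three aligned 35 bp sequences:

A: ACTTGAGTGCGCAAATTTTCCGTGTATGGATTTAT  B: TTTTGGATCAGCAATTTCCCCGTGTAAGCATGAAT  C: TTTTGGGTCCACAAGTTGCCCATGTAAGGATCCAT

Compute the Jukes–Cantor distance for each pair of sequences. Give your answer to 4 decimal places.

d(A,B) = 0.5128, d(A,C) = 0.4582, d(B,C) = 0.3149

A–B: 13/35 sites differ → p ≈ 0.371429, d = −0.75 ln(1 − 0.495239) = 0.512753 ≈ 0.5128.
A–C: 12/35 sites differ → p ≈ 0.342857, d = −0.75 ln(1 − 0.457143) = 0.458182 ≈ 0.4582.
B–C: 9/35 sites differ → p ≈ 0.257143, d = −0.75 ln(1 − 0.342857) = 0.314890 ≈ 0.3149.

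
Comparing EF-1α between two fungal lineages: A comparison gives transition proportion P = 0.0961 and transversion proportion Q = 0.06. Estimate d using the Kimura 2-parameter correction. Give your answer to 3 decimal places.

0.177

Under the Kimura two-parameter model, d = −½ ln(1 − 2P − Q) − ¼ ln(1 − 2Q).
1 − 2P − Q = 0.7478, giving −½ ln(0.7478) = 0.145310.
1 − 2Q = 0.88, giving −¼ ln(0.88) = 0.031958.
d = 0.145310 + 0.031958 = 0.177268.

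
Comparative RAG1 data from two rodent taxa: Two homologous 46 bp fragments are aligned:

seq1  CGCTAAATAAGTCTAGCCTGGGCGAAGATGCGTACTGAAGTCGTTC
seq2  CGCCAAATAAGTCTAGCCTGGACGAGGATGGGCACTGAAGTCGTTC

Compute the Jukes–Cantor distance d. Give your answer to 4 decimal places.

The sequences differ at 5 of 46 sites (4, 22, 26, 31, 33), so p = 5/46 ≈ 0.108696.
d = −(3/4) ln(1 − 4p/3) = −0.75 ln(1 − 0.144928) = −0.75 ln(0.855072)
  = −0.75 × (-0.156570) = 0.117428 substitutions/site.

0.1174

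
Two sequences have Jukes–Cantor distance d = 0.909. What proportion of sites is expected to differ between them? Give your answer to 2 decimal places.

0.53

p = (3/4)(1 − e^(−4d/3)) = 0.75 × (1 − e^(-1.212)) = 0.75 × (1 − 0.297601) = 0.526799.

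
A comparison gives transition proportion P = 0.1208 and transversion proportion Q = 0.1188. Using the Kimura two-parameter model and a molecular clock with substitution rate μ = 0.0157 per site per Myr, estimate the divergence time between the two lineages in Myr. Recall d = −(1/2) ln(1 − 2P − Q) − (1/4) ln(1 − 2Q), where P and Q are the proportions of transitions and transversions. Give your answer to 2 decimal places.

9.28

Under the Kimura two-parameter model, d = −½ ln(1 − 2P − Q) − ¼ ln(1 − 2Q).
1 − 2P − Q = 0.6396, giving −½ ln(0.6396) = 0.223456.
1 − 2Q = 0.7624, giving −¼ ln(0.7624) = 0.067821.
d = 0.223456 + 0.067821 = 0.291277.
Under a molecular clock d = 2μt, so t = d/(2μ) = 0.291277 / (2 × 0.0157) = 9.28 Myr.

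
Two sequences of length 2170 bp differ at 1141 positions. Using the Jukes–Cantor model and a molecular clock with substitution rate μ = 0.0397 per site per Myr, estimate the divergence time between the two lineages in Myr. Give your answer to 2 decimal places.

p = 1141/2170 ≈ 0.525806.
d = −(3/4) ln(1 − 4p/3) = −0.75 ln(1 − 0.701075) = −0.75 ln(0.298925)
  = −0.75 × (-1.207563) = 0.905672 substitutions/site.
Under a molecular clock d = 2μt, so t = d/(2μ) = 0.905672 / (2 × 0.0397) = 11.41 Myr.

11.41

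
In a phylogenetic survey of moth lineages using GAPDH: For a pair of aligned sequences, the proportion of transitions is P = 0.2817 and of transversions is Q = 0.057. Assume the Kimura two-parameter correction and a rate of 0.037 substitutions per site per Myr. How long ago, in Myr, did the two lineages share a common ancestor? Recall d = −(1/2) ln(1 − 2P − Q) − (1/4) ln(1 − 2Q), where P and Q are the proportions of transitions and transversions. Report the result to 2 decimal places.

Under the Kimura two-parameter model, d = −½ ln(1 − 2P − Q) − ¼ ln(1 − 2Q).
1 − 2P − Q = 0.3796, giving −½ ln(0.3796) = 0.484319.
1 − 2Q = 0.886, giving −¼ ln(0.886) = 0.030260.
d = 0.484319 + 0.030260 = 0.514579.
Under a molecular clock d = 2μt, so t = d/(2μ) = 0.514579 / (2 × 0.037) = 6.95 Myr.

6.95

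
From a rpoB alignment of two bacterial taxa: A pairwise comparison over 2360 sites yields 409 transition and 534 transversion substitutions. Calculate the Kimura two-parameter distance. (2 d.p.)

P = 409/2360 ≈ 0.173305 and Q = 534/2360 ≈ 0.226271.
Under the Kimura two-parameter model, d = −½ ln(1 − 2P − Q) − ¼ ln(1 − 2Q).
1 − 2P − Q = 0.427119, giving −½ ln(0.427119) = 0.425346.
1 − 2Q = 0.547458, giving −¼ ln(0.547458) = 0.150617.
d = 0.425346 + 0.150617 = 0.575963.

0.58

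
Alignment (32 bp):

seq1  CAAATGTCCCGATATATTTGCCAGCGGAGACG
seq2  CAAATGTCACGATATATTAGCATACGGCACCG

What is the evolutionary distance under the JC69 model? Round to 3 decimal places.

The sequences differ at 8 of 32 sites (9, 19, 22, 23, 24, 28, 29, 30), so p = 8/32 = 0.25.
d = −(3/4) ln(1 − 4p/3) = −0.75 ln(1 − 0.333333) = −0.75 ln(0.666667)
  = −0.75 × (-0.405465) = 0.304099 substitutions/site.

0.304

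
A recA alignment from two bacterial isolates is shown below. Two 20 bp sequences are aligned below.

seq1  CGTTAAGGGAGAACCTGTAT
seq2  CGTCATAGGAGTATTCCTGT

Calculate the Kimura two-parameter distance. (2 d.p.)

0.78

Of 20 sites, 6 differences are transitions and 3 are transversions, so P = 6/20 = 0.3 and Q = 3/20 = 0.15.
Under the Kimura two-parameter model, d = −½ ln(1 − 2P − Q) − ¼ ln(1 − 2Q).
1 − 2P − Q = 0.25, giving −½ ln(0.25) = 0.693147.
1 − 2Q = 0.7, giving −¼ ln(0.7) = 0.089169.
d = 0.693147 + 0.089169 = 0.782316.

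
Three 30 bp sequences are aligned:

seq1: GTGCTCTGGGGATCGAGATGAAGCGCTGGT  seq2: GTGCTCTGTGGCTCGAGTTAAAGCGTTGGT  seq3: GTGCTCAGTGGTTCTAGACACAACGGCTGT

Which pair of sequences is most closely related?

seq1–seq2: 5/30 differ, p = 0.167, d = 0.188.
seq1–seq3: 11/30 differ, p = 0.367, d = 0.503.
seq2–seq3: 10/30 differ, p = 0.333, d = 0.441.
The smallest distance is between seq1 and seq2.

seq1 and seq2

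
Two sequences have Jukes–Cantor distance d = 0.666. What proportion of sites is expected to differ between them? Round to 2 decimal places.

0.44

p = (3/4)(1 − e^(−4d/3)) = 0.75 × (1 − e^(-0.888)) = 0.75 × (1 − 0.411478) = 0.441392.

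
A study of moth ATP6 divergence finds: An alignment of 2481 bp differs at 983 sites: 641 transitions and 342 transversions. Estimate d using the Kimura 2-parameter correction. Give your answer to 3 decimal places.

0.612

P = 641/2481 ≈ 0.258364 and Q = 342/2481 ≈ 0.137848.
Under the Kimura two-parameter model, d = −½ ln(1 − 2P − Q) − ¼ ln(1 − 2Q).
1 − 2P − Q = 0.345424, giving −½ ln(0.345424) = 0.531491.
1 − 2Q = 0.724304, giving −¼ ln(0.724304) = 0.080636.
d = 0.531491 + 0.080636 = 0.612127.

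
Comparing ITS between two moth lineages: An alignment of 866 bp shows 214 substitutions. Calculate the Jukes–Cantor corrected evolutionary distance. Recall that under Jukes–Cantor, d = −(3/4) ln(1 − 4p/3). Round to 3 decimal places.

p = 214/866 ≈ 0.247113.
d = −(3/4) ln(1 − 4p/3) = −0.75 ln(1 − 0.329484) = −0.75 ln(0.670516)
  = −0.75 × (-0.399708) = 0.299781 substitutions/site.

0.300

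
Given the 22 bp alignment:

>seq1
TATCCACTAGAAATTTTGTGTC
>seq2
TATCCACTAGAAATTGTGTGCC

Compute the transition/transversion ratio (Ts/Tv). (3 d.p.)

Transitions are A↔G and C↔T; transversions are all other mismatches.
Transitions: 1. Transversions: 1.
R = 1/1 = 1.000.

1.000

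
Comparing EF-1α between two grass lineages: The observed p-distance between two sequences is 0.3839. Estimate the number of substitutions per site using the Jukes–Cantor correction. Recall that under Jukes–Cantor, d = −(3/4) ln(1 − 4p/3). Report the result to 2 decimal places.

d = −(3/4) ln(1 − 4p/3) = −0.75 ln(1 − 0.511867) = −0.75 ln(0.488133)
  = −0.75 × (-0.717167) = 0.537875 substitutions/site.

0.54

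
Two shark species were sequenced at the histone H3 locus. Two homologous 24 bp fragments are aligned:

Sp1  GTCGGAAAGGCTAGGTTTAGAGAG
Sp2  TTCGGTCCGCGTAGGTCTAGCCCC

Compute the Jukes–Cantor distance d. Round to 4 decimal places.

0.7083

The sequences differ at 11 of 24 sites, so p = 11/24 ≈ 0.458333.
d = −(3/4) ln(1 − 4p/3) = −0.75 ln(1 − 0.611111) = −0.75 ln(0.388889)
  = −0.75 × (-0.944461) = 0.708346 substitutions/site.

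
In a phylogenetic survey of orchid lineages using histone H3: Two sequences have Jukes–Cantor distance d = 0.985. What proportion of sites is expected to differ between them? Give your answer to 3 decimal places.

0.548

p = (3/4)(1 − e^(−4d/3)) = 0.75 × (1 − e^(-1.313333)) = 0.75 × (1 − 0.268922) = 0.548309.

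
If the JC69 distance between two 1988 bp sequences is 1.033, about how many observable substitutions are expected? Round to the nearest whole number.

Invert JC69: p = (3/4)(1 − e^(−4d/3)) = 0.75 × (1 − e^(-1.377333)) = 0.75 × (1 − 0.252250) = 0.560813.
Expected differing sites = pL ≈ 0.560813 × 1988 = 1114.896244 ≈ 1115.

1115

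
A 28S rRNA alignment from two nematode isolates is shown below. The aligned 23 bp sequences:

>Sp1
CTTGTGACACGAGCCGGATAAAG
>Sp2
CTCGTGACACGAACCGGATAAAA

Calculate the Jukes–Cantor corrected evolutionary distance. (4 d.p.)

0.1433

The sequences differ at 3 of 23 sites (3, 13, 23), so p = 3/23 ≈ 0.130435.
d = −(3/4) ln(1 − 4p/3) = −0.75 ln(1 − 0.173913) = −0.75 ln(0.826087)
  = −0.75 × (-0.191055) = 0.143291 substitutions/site.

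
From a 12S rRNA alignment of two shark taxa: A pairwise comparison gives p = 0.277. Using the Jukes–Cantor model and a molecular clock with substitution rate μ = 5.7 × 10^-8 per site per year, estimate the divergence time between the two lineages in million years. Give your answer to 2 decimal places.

d = −(3/4) ln(1 − 4p/3) = −0.75 ln(1 − 0.369333) = −0.75 ln(0.630667)
  = −0.75 × (-0.460977) = 0.345733 substitutions/site.
Under a molecular clock d = 2μt, so t = d/(2μ) = 0.345733 / (2 × 5.7 × 10^-8) = 3.03 million years.

3.03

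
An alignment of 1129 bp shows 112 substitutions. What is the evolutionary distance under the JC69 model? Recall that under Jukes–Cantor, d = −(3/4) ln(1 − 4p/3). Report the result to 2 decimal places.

p = 112/1129 ≈ 0.099203.
d = −(3/4) ln(1 − 4p/3) = −0.75 ln(1 − 0.132271) = −0.75 ln(0.867729)
  = −0.75 × (-0.141876) = 0.106407 substitutions/site.

0.11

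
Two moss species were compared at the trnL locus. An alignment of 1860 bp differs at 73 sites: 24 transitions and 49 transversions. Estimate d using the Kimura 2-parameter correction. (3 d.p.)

P = 24/1860 ≈ 0.012903 and Q = 49/1860 ≈ 0.026344.
Under the Kimura two-parameter model, d = −½ ln(1 − 2P − Q) − ¼ ln(1 − 2Q).
1 − 2P − Q = 0.94785, giving −½ ln(0.94785) = 0.026780.
1 − 2Q = 0.947312, giving −¼ ln(0.947312) = 0.013532.
d = 0.026780 + 0.013532 = 0.040312.

0.040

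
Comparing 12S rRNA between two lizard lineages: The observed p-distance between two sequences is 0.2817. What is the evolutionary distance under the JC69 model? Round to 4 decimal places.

0.3532

d = −(3/4) ln(1 − 4p/3) = −0.75 ln(1 − 0.3756) = −0.75 ln(0.6244)
  = −0.75 × (-0.470964) = 0.353223 substitutions/site.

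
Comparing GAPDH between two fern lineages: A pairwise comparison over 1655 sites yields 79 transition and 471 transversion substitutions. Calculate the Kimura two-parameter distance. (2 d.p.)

P = 79/1655 ≈ 0.047734 and Q = 471/1655 ≈ 0.284592.
Under the Kimura two-parameter model, d = −½ ln(1 − 2P − Q) − ¼ ln(1 − 2Q).
1 − 2P − Q = 0.61994, giving −½ ln(0.61994) = 0.239066.
1 − 2Q = 0.430816, giving −¼ ln(0.430816) = 0.210519.
d = 0.239066 + 0.210519 = 0.449585.

0.45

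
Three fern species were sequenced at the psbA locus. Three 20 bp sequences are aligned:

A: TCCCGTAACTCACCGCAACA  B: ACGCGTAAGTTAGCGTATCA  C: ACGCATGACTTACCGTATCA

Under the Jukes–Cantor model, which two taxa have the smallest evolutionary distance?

B and C

A–B: 7/20 differ, p = 0.350, d = 0.471.
A–C: 7/20 differ, p = 0.350, d = 0.471.
B–C: 4/20 differ, p = 0.200, d = 0.233.
The smallest distance is between B and C.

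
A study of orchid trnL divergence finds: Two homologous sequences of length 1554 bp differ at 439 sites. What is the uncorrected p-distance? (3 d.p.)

p = 439/1554 = 0.282496… ≈ 0.282 (to 3 d.p.).

0.282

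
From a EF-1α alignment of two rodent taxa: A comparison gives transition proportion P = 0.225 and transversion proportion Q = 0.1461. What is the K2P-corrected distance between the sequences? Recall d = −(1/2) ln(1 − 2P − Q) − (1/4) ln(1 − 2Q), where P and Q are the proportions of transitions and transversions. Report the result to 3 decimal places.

0.540

Under the Kimura two-parameter model, d = −½ ln(1 − 2P − Q) − ¼ ln(1 − 2Q).
1 − 2P − Q = 0.4039, giving −½ ln(0.4039) = 0.453294.
1 − 2Q = 0.7078, giving −¼ ln(0.7078) = 0.086398.
d = 0.453294 + 0.086398 = 0.539692.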